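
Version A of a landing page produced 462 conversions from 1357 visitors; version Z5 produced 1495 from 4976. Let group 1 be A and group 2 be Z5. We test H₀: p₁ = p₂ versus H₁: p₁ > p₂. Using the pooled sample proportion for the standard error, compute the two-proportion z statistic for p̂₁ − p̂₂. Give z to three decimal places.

z = 2.828

p̂₁ = 462/1357 = 0.34046, p̂₂ = 1495/4976 = 0.30044.
Pooled p̂ = (462+1495)/(1357+4976) = 1957/6333 = 0.30902.
SE = √(0.213525 × 0.000937884) = 0.01415.
z = (0.34046 − 0.30044)/0.01415 = 0.04002/0.01415 = 2.828.
p-value = P(Z > 2.828) ≈ 0.0023.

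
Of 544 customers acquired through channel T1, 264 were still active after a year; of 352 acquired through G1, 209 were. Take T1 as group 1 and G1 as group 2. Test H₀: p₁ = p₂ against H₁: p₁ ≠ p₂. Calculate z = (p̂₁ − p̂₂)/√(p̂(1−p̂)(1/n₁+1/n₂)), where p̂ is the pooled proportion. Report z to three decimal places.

p̂₁ = 264/544 ≈ 0.48529, p̂₂ = 209/352 ≈ 0.59375.
Pooled p̂ = (264+209)/(544+352) = 473/896 = 0.52790.
SE = √(p̂(1−p̂)(1/n₁+1/n₂)) = √(0.52790·0.47210·0.00467914) = √(0.00116614) = 0.03415.
z = (0.48529 − 0.59375)/0.03415 = -0.10846/0.03415 = -3.176.
Two-sided p-value ≈ 2·Φ(−3.176) = 0.0015.

z = -3.176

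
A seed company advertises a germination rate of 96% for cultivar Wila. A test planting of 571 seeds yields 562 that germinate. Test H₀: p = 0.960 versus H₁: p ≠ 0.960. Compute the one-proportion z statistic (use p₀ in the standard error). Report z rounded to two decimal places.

z = 2.96

p̂ = 562/571 ≈ 0.98424.
Standard error under H₀: √(0.96×0.04/571) = 0.00820.
z = (0.98424 − 0.96)/0.00820 = 0.02424/0.00820 = 2.96.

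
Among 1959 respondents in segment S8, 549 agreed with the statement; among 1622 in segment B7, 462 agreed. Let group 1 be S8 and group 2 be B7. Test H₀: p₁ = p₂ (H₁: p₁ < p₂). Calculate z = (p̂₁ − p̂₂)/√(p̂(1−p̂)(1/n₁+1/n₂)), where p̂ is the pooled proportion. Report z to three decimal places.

z = -0.304

p̂₁ = 549/1959 ≈ 0.280245, p̂₂ = 462/1622 ≈ 0.284834.
Pooled p̂ = (549+462)/(1959+1622) = 1011/3581 = 0.282323.
SE = √(p̂(1−p̂)(1/n₁+1/n₂)) = √(0.282323·0.717677·0.00112699) = √(0.000228347) = 0.015111.
z = (0.280245 − 0.284834)/0.015111 = -0.004589/0.015111 = -0.304.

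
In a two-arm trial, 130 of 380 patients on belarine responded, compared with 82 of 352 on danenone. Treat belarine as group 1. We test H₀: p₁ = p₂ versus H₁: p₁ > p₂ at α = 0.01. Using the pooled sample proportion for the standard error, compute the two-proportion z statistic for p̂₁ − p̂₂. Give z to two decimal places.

z = 3.25

p̂₁ = 130/380 ≈ 0.3421, p̂₂ = 82/352 ≈ 0.2330.
Pooled p̂ = (130+82)/(380+352) = 212/732 = 0.2896.
SE = √(p̂(1−p̂)(1/n₁+1/n₂)) = √(0.2896·0.7104·0.00547249) = √(0.00112591) = 0.0336.
z = (0.3421 − 0.2330)/0.0336 = 0.1091/0.0336 = 3.25.
p-value = P(Z > 3.253) ≈ 0.0006; since p < α = 0.01, reject H₀.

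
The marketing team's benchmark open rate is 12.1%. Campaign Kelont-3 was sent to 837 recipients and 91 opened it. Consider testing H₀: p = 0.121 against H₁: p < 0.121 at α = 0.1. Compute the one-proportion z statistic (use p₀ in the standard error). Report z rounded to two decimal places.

z = -1.09

p̂ = 91/837 ≈ 0.1087.
SE = √(p₀(1−p₀)/n) = √(0.10636/837) = 0.0113.
z = (0.1087 − 0.121)/0.0113 = -0.0123/0.0113 = -1.09.
p-value = P(Z < -1.089) ≈ 0.1380; since p > α = 0.1, fail to reject H₀.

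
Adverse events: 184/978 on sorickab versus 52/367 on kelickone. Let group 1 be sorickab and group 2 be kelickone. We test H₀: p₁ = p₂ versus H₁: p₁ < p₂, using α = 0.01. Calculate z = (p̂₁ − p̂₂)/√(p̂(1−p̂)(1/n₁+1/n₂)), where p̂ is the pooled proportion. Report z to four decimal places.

p̂₁ = 184/978 ≈ 0.188139, p̂₂ = 52/367 ≈ 0.141689.
Pooled p̂ = (184+52)/(978+367) = 236/1345 = 0.175465.
SE = √(0.144677 × 0.00374729) = 0.023284.
z = (0.188139 − 0.141689)/0.023284 = 0.046450/0.023284 = 1.9949.
p-value = P(Z < 1.995) ≈ 0.9770; since p > α = 0.01, fail to reject H₀.

z = 1.9949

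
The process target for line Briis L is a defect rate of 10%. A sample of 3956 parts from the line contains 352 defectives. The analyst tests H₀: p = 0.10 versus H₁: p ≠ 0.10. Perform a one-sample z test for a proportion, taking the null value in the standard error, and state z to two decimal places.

z = -2.31

p̂ = 352/3956 ≈ 0.08898.
Under H₀, SE = √(0.1·0.9/3956) = √(2.27503e-05) = 0.00477.
z = (0.08898 − 0.1)/0.00477 = -0.01102/0.00477 = -2.31.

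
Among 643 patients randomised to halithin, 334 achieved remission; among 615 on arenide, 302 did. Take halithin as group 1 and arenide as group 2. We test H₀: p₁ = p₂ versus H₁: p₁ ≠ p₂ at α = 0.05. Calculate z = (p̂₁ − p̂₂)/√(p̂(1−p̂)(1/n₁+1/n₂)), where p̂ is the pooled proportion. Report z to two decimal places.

z = 1.01

p̂₁ = 334/643 = 0.51944, p̂₂ = 302/615 = 0.49106.
Pooled p̂ = (334+302)/(643+615) = 636/1258 = 0.50556.
SE = √(p̂(1−p̂)(1/n₁+1/n₂)) = √(0.50556·0.49444·0.00318123) = √(0.000795208) = 0.02820.
z = (0.51944 − 0.49106)/0.02820 = 0.02838/0.02820 = 1.01.
p-value = 2·P(Z > 1.007) ≈ 0.3142, so at α = 0.05 we fail to reject H₀.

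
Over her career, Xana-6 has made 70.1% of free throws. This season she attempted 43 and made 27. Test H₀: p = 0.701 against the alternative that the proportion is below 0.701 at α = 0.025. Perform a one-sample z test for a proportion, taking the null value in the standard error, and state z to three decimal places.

z = -1.047

p̂ = 27/43 = 0.62791.
SE = √(p₀(1−p₀)/n) = √(0.2096/43) = 0.06982.
z = (0.62791 − 0.701)/0.06982 = -0.07309/0.06982 = -1.047.
p-value = P(Z < -1.047) ≈ 0.1476. With α = 0.025, fail to reject H₀.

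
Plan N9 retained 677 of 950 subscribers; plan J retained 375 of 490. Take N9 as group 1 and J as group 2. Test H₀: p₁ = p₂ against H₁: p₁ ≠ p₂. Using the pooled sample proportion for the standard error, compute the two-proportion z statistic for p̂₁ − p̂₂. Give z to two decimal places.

z = -2.13

p̂₁ = 677/950 ≈ 0.7126, p̂₂ = 375/490 ≈ 0.7653.
Pooled p̂ = (677+375)/(950+490) = 1052/1440 = 0.7306.
SE = √(p̂(1−p̂)(1/n₁+1/n₂)) = √(0.7306·0.2694·0.00309345) = √(0.000608927) = 0.0247.
z = (0.7126 − 0.7653)/0.0247 = -0.0527/0.0247 = -2.13.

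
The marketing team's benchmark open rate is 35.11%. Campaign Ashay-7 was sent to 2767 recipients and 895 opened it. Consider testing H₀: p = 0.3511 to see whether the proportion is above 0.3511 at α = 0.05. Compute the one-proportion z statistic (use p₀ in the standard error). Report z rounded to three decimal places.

p̂ = 895/2767 ≈ 0.32346.
Under H₀, SE = √(0.3511·0.6489/2767) = √(8.23378e-05) = 0.00907.
z = (0.32346 − 0.3511)/0.00907 = -0.02764/0.00907 = -3.047.
p-value = P(Z > -3.047) ≈ 0.9988, so at α = 0.05 we fail to reject H₀.

z = -3.047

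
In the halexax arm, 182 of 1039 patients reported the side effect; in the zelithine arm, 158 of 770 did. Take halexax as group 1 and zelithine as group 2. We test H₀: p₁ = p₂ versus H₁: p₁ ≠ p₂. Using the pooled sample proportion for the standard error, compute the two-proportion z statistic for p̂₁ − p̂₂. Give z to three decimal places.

p̂₁ = 182/1039 ≈ 0.17517, p̂₂ = 158/770 ≈ 0.20519.
Pooled p̂ = (182+158)/(1039+770) = 340/1809 = 0.18795.
SE = √(p̂(1−p̂)(1/n₁+1/n₂)) = √(0.18795·0.81205·0.00226117) = √(0.000345109) = 0.01858.
z = (0.17517 − 0.20519)/0.01858 = -0.03002/0.01858 = -1.616.
p-value = 2·P(Z > 1.616) ≈ 0.1060.

z = -1.616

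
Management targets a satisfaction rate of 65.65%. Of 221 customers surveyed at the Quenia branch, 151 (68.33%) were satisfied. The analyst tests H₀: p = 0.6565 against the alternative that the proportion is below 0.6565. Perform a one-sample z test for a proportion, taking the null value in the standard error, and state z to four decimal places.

p̂ = 151/221 ≈ 0.683258.
Under H₀, SE = √(0.6565·0.3435/221) = √(0.0010204) = 0.031944.
z = (0.683258 − 0.6565)/0.031944 = 0.026758/0.031944 = 0.8377.

z = 0.8377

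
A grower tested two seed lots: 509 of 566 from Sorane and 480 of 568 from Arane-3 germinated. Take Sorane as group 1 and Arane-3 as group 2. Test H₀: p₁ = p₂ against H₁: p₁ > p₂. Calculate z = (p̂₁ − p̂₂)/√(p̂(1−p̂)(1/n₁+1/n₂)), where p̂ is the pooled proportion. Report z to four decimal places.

z = 2.7339

p̂₁ = 509/566 = 0.8992933, p̂₂ = 480/568 = 0.8450704.
Pooled p̂ = (509+480)/(566+568) = 989/1134 = 0.8721340.
SE = √(0.111516 × 0.00352735) = 0.0198332.
z = (0.8992933 − 0.8450704)/0.0198332 = 0.0542229/0.0198332 = 2.7339.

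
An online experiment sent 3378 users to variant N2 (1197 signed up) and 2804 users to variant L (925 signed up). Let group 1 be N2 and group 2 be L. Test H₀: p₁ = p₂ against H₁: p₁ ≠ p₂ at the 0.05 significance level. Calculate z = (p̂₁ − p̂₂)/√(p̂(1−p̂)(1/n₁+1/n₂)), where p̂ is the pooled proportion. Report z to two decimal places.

z = 2.02

p̂₁ = 1197/3378 = 0.3544, p̂₂ = 925/2804 = 0.3299.
Pooled p̂ = (1197+925)/(3378+2804) = 2122/6182 = 0.3433.
SE = √(p̂(1−p̂)(1/n₁+1/n₂)) = √(0.3433·0.6567·0.000652667) = √(0.000147131) = 0.0121.
z = (0.3544 − 0.3299)/0.0121 = 0.0245/0.0121 = 2.02.
p-value = 2·P(Z > 2.017) ≈ 0.0437; since p < α = 0.05, reject H₀.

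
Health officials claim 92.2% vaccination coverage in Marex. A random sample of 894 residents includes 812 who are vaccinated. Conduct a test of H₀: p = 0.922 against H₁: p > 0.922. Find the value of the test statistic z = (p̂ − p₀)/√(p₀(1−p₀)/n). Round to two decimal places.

z = -1.53

p̂ = 812/894 ≈ 0.90828.
SE = √(p₀(1−p₀)/n) = √(0.071916/894) = 0.00897.
z = (0.90828 − 0.922)/0.00897 = -0.01372/0.00897 = -1.53.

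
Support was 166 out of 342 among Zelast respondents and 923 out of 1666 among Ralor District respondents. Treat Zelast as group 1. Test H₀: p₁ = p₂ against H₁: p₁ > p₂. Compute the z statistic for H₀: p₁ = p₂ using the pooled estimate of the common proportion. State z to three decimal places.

z = -2.321

p̂₁ = 166/342 = 0.485380, p̂₂ = 923/1666 = 0.554022.
Pooled p̂ = (166+923)/(342+1666) = 1089/2008 = 0.542331.
SE = √(p̂(1−p̂)(1/n₁+1/n₂)) = √(0.542331·0.457669·0.00352422) = √(0.000874739) = 0.029576.
z = (0.485380 − 0.554022)/0.029576 = -0.068642/0.029576 = -2.321.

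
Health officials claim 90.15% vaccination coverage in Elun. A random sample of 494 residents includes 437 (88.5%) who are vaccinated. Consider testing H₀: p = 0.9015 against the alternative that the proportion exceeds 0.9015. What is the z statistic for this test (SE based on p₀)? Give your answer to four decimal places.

p̂ = 437/494 = 0.884615.
Under H₀, SE = √(0.9015·0.0985/494) = √(0.000179753) = 0.013407.
z = (0.884615 − 0.9015)/0.013407 = -0.016885/0.013407 = -1.2594.
p-value = P(Z > -1.259) ≈ 0.8961.

z = -1.2594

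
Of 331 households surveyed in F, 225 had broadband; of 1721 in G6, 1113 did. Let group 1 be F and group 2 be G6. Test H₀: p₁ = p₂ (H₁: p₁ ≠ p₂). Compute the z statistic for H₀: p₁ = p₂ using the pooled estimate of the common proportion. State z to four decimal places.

p̂₁ = 225/331 = 0.679758, p̂₂ = 1113/1721 = 0.646717.
Pooled p̂ = (225+1113)/(331+1721) = 1338/2052 = 0.652047.
SE = √(p̂(1−p̂)(1/n₁+1/n₂)) = √(0.652047·0.347953·0.00360221) = √(0.000817275) = 0.028588.
z = (0.679758 − 0.646717)/0.028588 = 0.033041/0.028588 = 1.1558.
p-value = 2·P(Z > 1.156) ≈ 0.2478.

z = 1.1558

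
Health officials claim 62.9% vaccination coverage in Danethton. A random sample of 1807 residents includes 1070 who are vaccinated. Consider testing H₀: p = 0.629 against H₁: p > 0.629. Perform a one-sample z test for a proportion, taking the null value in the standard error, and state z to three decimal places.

z = -3.243

p̂ = 1070/1807 = 0.592142.
Under H₀, SE = √(0.629·0.371/1807) = √(0.000129142) = 0.011364.
z = (0.592142 − 0.629)/0.011364 = -0.036858/0.011364 = -3.243.
p-value = P(Z > -3.243) ≈ 0.9994.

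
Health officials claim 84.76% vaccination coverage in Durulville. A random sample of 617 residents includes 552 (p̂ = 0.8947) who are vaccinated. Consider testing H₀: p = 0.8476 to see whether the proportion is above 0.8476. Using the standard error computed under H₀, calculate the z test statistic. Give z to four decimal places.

p̂ = 552/617 = 0.8946515.
Standard error under H₀: √(0.8476×0.1524/617) = 0.0144692.
z = (0.8946515 − 0.8476)/0.0144692 = 0.0470515/0.0144692 = 3.2518.
p-value = P(Z > 3.252) ≈ 0.0006.

z = 3.2518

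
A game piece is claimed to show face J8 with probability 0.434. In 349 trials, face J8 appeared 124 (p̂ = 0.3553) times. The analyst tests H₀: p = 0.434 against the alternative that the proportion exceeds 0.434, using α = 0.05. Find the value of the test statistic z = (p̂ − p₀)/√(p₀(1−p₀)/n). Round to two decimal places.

p̂ = 124/349 = 0.3553.
SE = √(p₀(1−p₀)/n) = √(0.24564/349) = 0.0265.
z = (0.3553 − 0.434)/0.0265 = -0.0787/0.0265 = -2.97.
p-value = P(Z > -2.966) ≈ 0.9985. With α = 0.05, fail to reject H₀.

z = -2.97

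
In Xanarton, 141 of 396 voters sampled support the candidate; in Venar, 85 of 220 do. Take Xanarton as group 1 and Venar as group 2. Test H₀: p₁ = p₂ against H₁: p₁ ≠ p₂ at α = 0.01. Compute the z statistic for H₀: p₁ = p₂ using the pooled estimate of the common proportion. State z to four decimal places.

p̂₁ = 141/396 = 0.356061, p̂₂ = 85/220 = 0.386364.
Pooled p̂ = (141+85)/(396+220) = 226/616 = 0.366883.
SE = √(0.23228 × 0.00707071) = 0.040526.
z = (0.356061 − 0.386364)/0.040526 = -0.030303/0.040526 = -0.7477.
p-value = 2·P(Z > 0.748) ≈ 0.4546; since p > α = 0.01, fail to reject H₀.

z = -0.7477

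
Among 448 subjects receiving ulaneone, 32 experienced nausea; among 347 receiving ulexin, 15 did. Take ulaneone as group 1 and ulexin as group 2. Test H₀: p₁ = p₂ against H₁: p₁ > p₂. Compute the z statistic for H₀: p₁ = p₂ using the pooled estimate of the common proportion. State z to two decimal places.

p̂₁ = 32/448 ≈ 0.0714, p̂₂ = 15/347 ≈ 0.0432.
Pooled p̂ = (32+15)/(448+347) = 47/795 = 0.0591.
SE = √(0.0556244 × 0.00511399) = 0.0169.
z = (0.0714 − 0.0432)/0.0169 = 0.0282/0.0169 = 1.67.

z = 1.67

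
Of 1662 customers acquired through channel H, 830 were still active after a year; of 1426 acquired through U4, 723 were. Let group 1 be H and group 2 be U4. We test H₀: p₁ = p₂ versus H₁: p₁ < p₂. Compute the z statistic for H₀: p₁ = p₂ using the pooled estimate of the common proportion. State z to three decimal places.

p̂₁ = 830/1662 ≈ 0.49940, p̂₂ = 723/1426 ≈ 0.50701.
Pooled p̂ = (830+723)/(1662+1426) = 1553/3088 = 0.50291.
SE = √(p̂(1−p̂)(1/n₁+1/n₂)) = √(0.50291·0.49709·0.00130295) = √(0.000325726) = 0.01805.
z = (0.49940 − 0.50701)/0.01805 = -0.00761/0.01805 = -0.422.

z = -0.422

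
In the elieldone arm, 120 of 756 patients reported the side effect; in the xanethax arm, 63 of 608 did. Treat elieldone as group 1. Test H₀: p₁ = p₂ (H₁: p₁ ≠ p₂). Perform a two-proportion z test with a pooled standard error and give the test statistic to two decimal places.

p̂₁ = 120/756 = 0.15873, p̂₂ = 63/608 = 0.10362.
Pooled p̂ = (120+63)/(756+608) = 183/1364 = 0.13416.
SE = √(p̂(1−p̂)(1/n₁+1/n₂)) = √(0.13416·0.86584·0.00296749) = √(0.000344716) = 0.01857.
z = (0.15873 − 0.10362)/0.01857 = 0.05511/0.01857 = 2.97.

z = 2.97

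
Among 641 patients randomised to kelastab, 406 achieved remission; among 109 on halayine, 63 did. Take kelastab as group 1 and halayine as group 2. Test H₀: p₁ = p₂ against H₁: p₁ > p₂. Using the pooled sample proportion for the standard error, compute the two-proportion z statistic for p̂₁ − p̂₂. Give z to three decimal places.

p̂₁ = 406/641 = 0.63339, p̂₂ = 63/109 = 0.57798.
Pooled p̂ = (406+63)/(641+109) = 469/750 = 0.62533.
SE = √(0.234292 × 0.0107344) = 0.05015.
z = (0.63339 − 0.57798)/0.05015 = 0.05541/0.05015 = 1.105.
p-value = P(Z > 1.105) ≈ 0.1346.

z = 1.105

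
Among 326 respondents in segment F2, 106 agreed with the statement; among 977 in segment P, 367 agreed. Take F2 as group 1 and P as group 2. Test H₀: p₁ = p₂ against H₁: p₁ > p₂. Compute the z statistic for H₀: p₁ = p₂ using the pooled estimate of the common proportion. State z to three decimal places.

z = -1.641

p̂₁ = 106/326 ≈ 0.32515, p̂₂ = 367/977 ≈ 0.37564.
Pooled p̂ = (106+367)/(326+977) = 473/1303 = 0.36301.
SE = √(0.231233 × 0.00409103) = 0.03076.
z = (0.32515 − 0.37564)/0.03076 = -0.05049/0.03076 = -1.641.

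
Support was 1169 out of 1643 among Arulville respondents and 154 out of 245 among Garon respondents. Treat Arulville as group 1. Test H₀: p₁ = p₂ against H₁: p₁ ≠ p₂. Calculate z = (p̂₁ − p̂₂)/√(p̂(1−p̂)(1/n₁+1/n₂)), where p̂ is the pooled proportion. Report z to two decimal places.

p̂₁ = 1169/1643 = 0.7115, p̂₂ = 154/245 = 0.6286.
Pooled p̂ = (1169+154)/(1643+245) = 1323/1888 = 0.7007.
SE = √(p̂(1−p̂)(1/n₁+1/n₂)) = √(0.7007·0.2993·0.00469028) = √(0.000983564) = 0.0314.
z = (0.7115 − 0.6286)/0.0314 = 0.0829/0.0314 = 2.64.
Two-sided p-value ≈ 2·Φ(−2.644) = 0.0082.

z = 2.64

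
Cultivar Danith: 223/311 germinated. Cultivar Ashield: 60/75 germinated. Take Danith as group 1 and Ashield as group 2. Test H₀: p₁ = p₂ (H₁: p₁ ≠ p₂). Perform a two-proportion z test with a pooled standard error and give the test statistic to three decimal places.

p̂₁ = 223/311 = 0.71704, p̂₂ = 60/75 = 0.80000.
Pooled p̂ = (223+60)/(311+75) = 283/386 = 0.73316.
SE = √(0.195636 × 0.0165488) = 0.05690.
z = (0.71704 − 0.80000)/0.05690 = -0.08296/0.05690 = -1.458.

z = -1.458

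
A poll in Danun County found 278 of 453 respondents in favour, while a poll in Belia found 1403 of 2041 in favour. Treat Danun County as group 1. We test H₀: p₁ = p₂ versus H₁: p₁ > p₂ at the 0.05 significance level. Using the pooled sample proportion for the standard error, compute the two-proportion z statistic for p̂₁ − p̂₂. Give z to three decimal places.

z = -3.028

p̂₁ = 278/453 ≈ 0.61369, p̂₂ = 1403/2041 ≈ 0.68741.
Pooled p̂ = (278+1403)/(453+2041) = 1681/2494 = 0.67402.
SE = √(p̂(1−p̂)(1/n₁+1/n₂)) = √(0.67402·0.32598·0.00269746) = √(0.00059268) = 0.02435.
z = (0.61369 − 0.68741)/0.02435 = -0.07372/0.02435 = -3.028.
p-value = P(Z > -3.028) ≈ 0.9988, so at α = 0.05 we fail to reject H₀.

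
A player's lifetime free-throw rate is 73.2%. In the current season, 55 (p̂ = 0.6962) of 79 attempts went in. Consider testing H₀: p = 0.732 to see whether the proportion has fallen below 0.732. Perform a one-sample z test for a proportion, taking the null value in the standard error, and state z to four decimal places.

p̂ = 55/79 ≈ 0.696203.
SE = √(p₀(1−p₀)/n) = √(0.19618/79) = 0.049832.
z = (0.696203 − 0.732)/0.049832 = -0.035797/0.049832 = -0.7184.
p-value = P(Z < -0.718) ≈ 0.2363.

z = -0.7184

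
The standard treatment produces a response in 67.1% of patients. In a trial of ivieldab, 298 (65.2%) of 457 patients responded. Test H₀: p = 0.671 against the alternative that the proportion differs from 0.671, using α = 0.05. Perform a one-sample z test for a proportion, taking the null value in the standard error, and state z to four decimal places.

p̂ = 298/457 = 0.652079.
Under H₀, SE = √(0.671·0.329/457) = √(0.000483061) = 0.021979.
z = (0.652079 − 0.671)/0.021979 = -0.018921/0.021979 = -0.8609.
p-value = 2·P(Z > 0.861) ≈ 0.3893; since p > α = 0.05, fail to reject H₀.

z = -0.8609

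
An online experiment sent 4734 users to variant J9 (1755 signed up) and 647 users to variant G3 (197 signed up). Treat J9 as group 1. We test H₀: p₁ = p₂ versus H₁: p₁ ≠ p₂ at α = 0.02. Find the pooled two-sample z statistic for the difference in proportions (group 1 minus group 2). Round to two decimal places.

z = 3.29

p̂₁ = 1755/4734 = 0.37072, p̂₂ = 197/647 = 0.30448.
Pooled p̂ = (1755+197)/(4734+647) = 1952/5381 = 0.36276.
SE = √(p̂(1−p̂)(1/n₁+1/n₂)) = √(0.36276·0.63724·0.00175683) = √(0.000406118) = 0.02015.
z = (0.37072 − 0.30448)/0.02015 = 0.06624/0.02015 = 3.29.
Two-sided p-value ≈ 2·Φ(−3.287) = 0.0010, so at α = 0.02 we reject H₀.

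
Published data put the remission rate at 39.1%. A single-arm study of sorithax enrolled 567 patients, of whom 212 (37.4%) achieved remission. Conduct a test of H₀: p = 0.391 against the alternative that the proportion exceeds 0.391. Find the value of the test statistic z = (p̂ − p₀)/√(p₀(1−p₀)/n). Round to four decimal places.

p̂ = 212/567 = 0.373898.
Standard error under H₀: √(0.391×0.609/567) = 0.020493.
z = (0.373898 − 0.391)/0.020493 = -0.017102/0.020493 = -0.8345.
p-value = P(Z > -0.835) ≈ 0.7980.

z = -0.8345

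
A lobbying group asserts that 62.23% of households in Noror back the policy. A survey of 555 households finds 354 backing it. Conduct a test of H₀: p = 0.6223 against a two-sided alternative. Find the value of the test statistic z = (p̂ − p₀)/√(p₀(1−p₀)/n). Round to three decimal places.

p̂ = 354/555 ≈ 0.63784.
SE = √(p₀(1−p₀)/n) = √(0.23504/555) = 0.02058.
z = (0.63784 − 0.6223)/0.02058 = 0.01554/0.02058 = 0.755.
Two-sided p-value ≈ 2·Φ(−0.755) = 0.4502.

z = 0.755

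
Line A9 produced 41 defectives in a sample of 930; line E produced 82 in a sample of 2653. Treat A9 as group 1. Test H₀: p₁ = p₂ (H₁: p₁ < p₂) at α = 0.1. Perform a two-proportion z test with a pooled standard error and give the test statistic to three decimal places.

p̂₁ = 41/930 ≈ 0.04409, p̂₂ = 82/2653 ≈ 0.03091.
Pooled p̂ = (41+82)/(930+2653) = 123/3583 = 0.03433.
SE = √(p̂(1−p̂)(1/n₁+1/n₂)) = √(0.03433·0.96567·0.0014522) = √(4.81409e-05) = 0.00694.
z = (0.04409 − 0.03091)/0.00694 = 0.01318/0.00694 = 1.899.
p-value = P(Z < 1.899) ≈ 0.9712; since p > α = 0.1, fail to reject H₀.

z = 1.899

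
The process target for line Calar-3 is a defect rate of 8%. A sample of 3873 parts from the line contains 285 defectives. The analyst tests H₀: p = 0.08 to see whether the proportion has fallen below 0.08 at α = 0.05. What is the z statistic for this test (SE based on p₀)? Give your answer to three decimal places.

p̂ = 285/3873 ≈ 0.073586.
SE = √(p₀(1−p₀)/n) = √(0.0736/3873) = 0.004359.
z = (0.073586 − 0.08)/0.004359 = -0.006414/0.004359 = -1.471.
p-value = P(Z < -1.471) ≈ 0.0706; since p > α = 0.05, fail to reject H₀.

z = -1.471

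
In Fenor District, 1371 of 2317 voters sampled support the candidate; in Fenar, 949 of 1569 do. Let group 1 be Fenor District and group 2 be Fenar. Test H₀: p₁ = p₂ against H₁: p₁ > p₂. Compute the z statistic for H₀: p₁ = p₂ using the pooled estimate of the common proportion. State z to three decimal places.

z = -0.819

p̂₁ = 1371/2317 = 0.59171, p̂₂ = 949/1569 = 0.60484.
Pooled p̂ = (1371+949)/(2317+1569) = 2320/3886 = 0.59701.
SE = √(p̂(1−p̂)(1/n₁+1/n₂)) = √(0.59701·0.40299·0.00106894) = √(0.000257175) = 0.01604.
z = (0.59171 − 0.60484)/0.01604 = -0.01313/0.01604 = -0.819.
p-value = P(Z > -0.819) ≈ 0.7935.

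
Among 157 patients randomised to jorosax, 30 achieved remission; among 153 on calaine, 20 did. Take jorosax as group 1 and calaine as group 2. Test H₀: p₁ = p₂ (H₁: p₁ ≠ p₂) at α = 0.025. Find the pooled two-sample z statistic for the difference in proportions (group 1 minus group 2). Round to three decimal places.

p̂₁ = 30/157 = 0.19108, p̂₂ = 20/153 = 0.13072.
Pooled p̂ = (30+20)/(157+153) = 50/310 = 0.16129.
SE = √(0.135276 × 0.0129054) = 0.04178.
z = (0.19108 − 0.13072)/0.04178 = 0.06036/0.04178 = 1.445.
Two-sided p-value ≈ 2·Φ(−1.445) = 0.1485; since p > α = 0.025, fail to reject H₀.

z = 1.445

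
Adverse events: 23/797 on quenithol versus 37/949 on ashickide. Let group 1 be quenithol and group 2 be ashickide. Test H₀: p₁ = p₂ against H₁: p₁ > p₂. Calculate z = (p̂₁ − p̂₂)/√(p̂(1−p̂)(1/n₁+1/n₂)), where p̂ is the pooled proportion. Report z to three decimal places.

z = -1.157

p̂₁ = 23/797 = 0.028858, p̂₂ = 37/949 = 0.038988.
Pooled p̂ = (23+37)/(797+949) = 60/1746 = 0.034364.
SE = √(0.0331834 × 0.00230845) = 0.008752.
z = (0.028858 − 0.038988)/0.008752 = -0.010130/0.008752 = -1.157.
p-value = P(Z > -1.157) ≈ 0.8765.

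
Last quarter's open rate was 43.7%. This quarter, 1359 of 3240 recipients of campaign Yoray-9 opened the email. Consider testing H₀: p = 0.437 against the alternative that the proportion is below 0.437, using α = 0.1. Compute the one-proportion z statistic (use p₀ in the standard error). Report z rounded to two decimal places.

z = -2.01

p̂ = 1359/3240 = 0.419444.
Under H₀, SE = √(0.437·0.563/3240) = √(7.59355e-05) = 0.008714.
z = (0.419444 − 0.437)/0.008714 = -0.017556/0.008714 = -2.01.
p-value = P(Z < -2.015) ≈ 0.0220. With α = 0.1, reject H₀.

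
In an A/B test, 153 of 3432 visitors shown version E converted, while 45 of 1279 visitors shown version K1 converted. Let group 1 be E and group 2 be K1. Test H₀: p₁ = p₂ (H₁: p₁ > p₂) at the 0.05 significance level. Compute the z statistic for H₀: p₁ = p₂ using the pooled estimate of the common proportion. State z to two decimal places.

z = 1.43

p̂₁ = 153/3432 = 0.04458, p̂₂ = 45/1279 = 0.03518.
Pooled p̂ = (153+45)/(3432+1279) = 198/4711 = 0.04203.
SE = √(p̂(1−p̂)(1/n₁+1/n₂)) = √(0.04203·0.95797·0.00107324) = √(4.32115e-05) = 0.00657.
z = (0.04458 − 0.03518)/0.00657 = 0.00940/0.00657 = 1.43.
p-value = P(Z > 1.429) ≈ 0.0764, so at α = 0.05 we fail to reject H₀.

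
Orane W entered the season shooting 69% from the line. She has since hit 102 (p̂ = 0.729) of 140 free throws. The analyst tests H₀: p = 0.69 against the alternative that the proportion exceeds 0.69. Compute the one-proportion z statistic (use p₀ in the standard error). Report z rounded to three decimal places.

z = 0.987

p̂ = 102/140 = 0.72857.
Standard error under H₀: √(0.69×0.31/140) = 0.03909.
z = (0.72857 − 0.69)/0.03909 = 0.03857/0.03909 = 0.987.
p-value = P(Z > 0.987) ≈ 0.1619.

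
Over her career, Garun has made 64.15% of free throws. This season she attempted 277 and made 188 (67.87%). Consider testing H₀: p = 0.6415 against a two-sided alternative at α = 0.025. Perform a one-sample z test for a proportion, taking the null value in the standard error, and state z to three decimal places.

z = 1.291

p̂ = 188/277 = 0.67870.
Standard error under H₀: √(0.6415×0.3585/277) = 0.02881.
z = (0.67870 − 0.6415)/0.02881 = 0.03720/0.02881 = 1.291.
p-value = 2·P(Z > 1.291) ≈ 0.1967. With α = 0.025, fail to reject H₀.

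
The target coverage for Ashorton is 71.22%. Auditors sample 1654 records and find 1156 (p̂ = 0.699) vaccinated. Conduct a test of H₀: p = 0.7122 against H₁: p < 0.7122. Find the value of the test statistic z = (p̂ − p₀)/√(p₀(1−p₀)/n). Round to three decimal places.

p̂ = 1156/1654 ≈ 0.69891.
Under H₀, SE = √(0.7122·0.2878/1654) = √(0.000123925) = 0.01113.
z = (0.69891 − 0.7122)/0.01113 = -0.01329/0.01113 = -1.194.

z = -1.194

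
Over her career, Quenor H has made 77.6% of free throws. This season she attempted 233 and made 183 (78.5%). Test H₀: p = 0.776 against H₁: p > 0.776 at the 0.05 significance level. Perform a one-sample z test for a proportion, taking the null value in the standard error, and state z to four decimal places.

z = 0.3444

p̂ = 183/233 ≈ 0.7854077.
Under H₀, SE = √(0.776·0.224/233) = √(0.000746026) = 0.0273135.
z = (0.7854077 − 0.776)/0.0273135 = 0.0094077/0.0273135 = 0.3444.
p-value = P(Z > 0.344) ≈ 0.3653; since p > α = 0.05, fail to reject H₀.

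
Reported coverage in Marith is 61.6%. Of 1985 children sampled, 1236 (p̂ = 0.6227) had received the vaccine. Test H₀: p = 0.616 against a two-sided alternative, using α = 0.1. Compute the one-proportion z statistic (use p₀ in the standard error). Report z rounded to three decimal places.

p̂ = 1236/1985 ≈ 0.62267.
Standard error under H₀: √(0.616×0.384/1985) = 0.01092.
z = (0.62267 − 0.616)/0.01092 = 0.00667/0.01092 = 0.611.
Two-sided p-value ≈ 2·Φ(−0.611) = 0.5412. With α = 0.1, fail to reject H₀.

z = 0.611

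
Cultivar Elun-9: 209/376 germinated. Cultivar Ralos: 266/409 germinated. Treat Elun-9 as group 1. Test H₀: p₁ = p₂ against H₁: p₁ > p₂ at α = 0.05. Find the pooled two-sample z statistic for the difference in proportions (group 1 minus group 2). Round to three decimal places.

p̂₁ = 209/376 = 0.55585, p̂₂ = 266/409 = 0.65037.
Pooled p̂ = (209+266)/(376+409) = 475/785 = 0.60510.
SE = √(p̂(1−p̂)(1/n₁+1/n₂)) = √(0.60510·0.39490·0.00510456) = √(0.00121976) = 0.03493.
z = (0.55585 − 0.65037)/0.03493 = -0.09452/0.03493 = -2.706.
p-value = P(Z > -2.706) ≈ 0.9966; since p > α = 0.05, fail to reject H₀.

z = -2.706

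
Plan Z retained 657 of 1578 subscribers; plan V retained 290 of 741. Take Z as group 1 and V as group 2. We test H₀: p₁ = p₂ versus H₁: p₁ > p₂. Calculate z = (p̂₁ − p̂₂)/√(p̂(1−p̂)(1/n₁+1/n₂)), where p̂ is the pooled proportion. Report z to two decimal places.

z = 1.14

p̂₁ = 657/1578 = 0.4163, p̂₂ = 290/741 = 0.3914.
Pooled p̂ = (657+290)/(1578+741) = 947/2319 = 0.4084.
SE = √(p̂(1−p̂)(1/n₁+1/n₂)) = √(0.4084·0.5916·0.00198324) = √(0.000479157) = 0.0219.
z = (0.4163 − 0.3914)/0.0219 = 0.0249/0.0219 = 1.14.
p-value = P(Z > 1.141) ≈ 0.1268.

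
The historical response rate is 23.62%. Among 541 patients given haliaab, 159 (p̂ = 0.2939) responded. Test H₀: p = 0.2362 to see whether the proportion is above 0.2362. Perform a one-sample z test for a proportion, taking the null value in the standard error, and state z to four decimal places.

p̂ = 159/541 = 0.293900.
Under H₀, SE = √(0.2362·0.7638/541) = √(0.000333474) = 0.018261.
z = (0.293900 − 0.2362)/0.018261 = 0.057700/0.018261 = 3.1597.
p-value = P(Z > 3.160) ≈ 0.0008.

z = 3.1597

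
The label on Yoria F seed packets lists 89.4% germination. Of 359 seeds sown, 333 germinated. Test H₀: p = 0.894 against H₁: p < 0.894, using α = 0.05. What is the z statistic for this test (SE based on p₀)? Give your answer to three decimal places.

p̂ = 333/359 = 0.927577.
SE = √(p₀(1−p₀)/n) = √(0.094764/359) = 0.016247.
z = (0.927577 − 0.894)/0.016247 = 0.033577/0.016247 = 2.067.
p-value = P(Z < 2.067) ≈ 0.9806, so at α = 0.05 we fail to reject H₀.

z = 2.067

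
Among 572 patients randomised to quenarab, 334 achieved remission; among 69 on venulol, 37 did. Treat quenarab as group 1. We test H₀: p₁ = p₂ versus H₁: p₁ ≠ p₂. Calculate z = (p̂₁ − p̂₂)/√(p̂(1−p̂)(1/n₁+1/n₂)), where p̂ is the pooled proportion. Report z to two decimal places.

p̂₁ = 334/572 ≈ 0.5839, p̂₂ = 37/69 ≈ 0.5362.
Pooled p̂ = (334+37)/(572+69) = 371/641 = 0.5788.
SE = √(0.243793 × 0.016241) = 0.0629.
z = (0.5839 − 0.5362)/0.0629 = 0.0477/0.0629 = 0.76.
Two-sided p-value ≈ 2·Φ(−0.758) = 0.4486.

z = 0.76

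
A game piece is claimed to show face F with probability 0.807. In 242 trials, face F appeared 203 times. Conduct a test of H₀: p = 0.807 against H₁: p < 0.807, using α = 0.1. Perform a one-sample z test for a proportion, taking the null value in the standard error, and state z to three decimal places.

z = 1.255

p̂ = 203/242 = 0.83884.
SE = √(p₀(1−p₀)/n) = √(0.15575/242) = 0.02537.
z = (0.83884 − 0.807)/0.02537 = 0.03184/0.02537 = 1.255.
p-value = P(Z < 1.255) ≈ 0.8953, so at α = 0.1 we fail to reject H₀.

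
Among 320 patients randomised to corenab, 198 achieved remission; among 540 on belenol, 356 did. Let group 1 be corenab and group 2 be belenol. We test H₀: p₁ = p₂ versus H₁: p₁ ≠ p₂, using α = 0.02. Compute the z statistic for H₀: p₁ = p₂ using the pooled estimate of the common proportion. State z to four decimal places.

p̂₁ = 198/320 = 0.618750, p̂₂ = 356/540 = 0.659259.
Pooled p̂ = (198+356)/(320+540) = 554/860 = 0.644186.
SE = √(p̂(1−p̂)(1/n₁+1/n₂)) = √(0.644186·0.355814·0.00497685) = √(0.00114075) = 0.033775.
z = (0.618750 − 0.659259)/0.033775 = -0.040509/0.033775 = -1.1994.
p-value = 2·P(Z > 1.199) ≈ 0.2304; since p > α = 0.02, fail to reject H₀.

z = -1.1994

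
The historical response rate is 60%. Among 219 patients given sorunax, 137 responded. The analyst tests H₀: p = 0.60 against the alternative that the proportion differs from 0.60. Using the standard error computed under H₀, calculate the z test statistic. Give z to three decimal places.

z = 0.772

p̂ = 137/219 = 0.625571.
SE = √(p₀(1−p₀)/n) = √(0.24/219) = 0.033104.
z = (0.625571 − 0.6)/0.033104 = 0.025571/0.033104 = 0.772.
p-value = 2·P(Z > 0.772) ≈ 0.4399.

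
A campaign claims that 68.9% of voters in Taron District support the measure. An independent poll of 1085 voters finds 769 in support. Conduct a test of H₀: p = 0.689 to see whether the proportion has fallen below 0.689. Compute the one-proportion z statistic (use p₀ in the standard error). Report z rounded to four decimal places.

p̂ = 769/1085 = 0.708756.
Under H₀, SE = √(0.689·0.311/1085) = √(0.000197492) = 0.014053.
z = (0.708756 − 0.689)/0.014053 = 0.019756/0.014053 = 1.4058.
p-value = P(Z < 1.406) ≈ 0.9201.

z = 1.4058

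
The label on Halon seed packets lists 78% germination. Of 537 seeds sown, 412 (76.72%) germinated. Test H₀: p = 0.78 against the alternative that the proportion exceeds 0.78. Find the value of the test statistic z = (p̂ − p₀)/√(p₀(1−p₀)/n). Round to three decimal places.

p̂ = 412/537 ≈ 0.767225.
Under H₀, SE = √(0.78·0.22/537) = √(0.000319553) = 0.017876.
z = (0.767225 − 0.78)/0.017876 = -0.012775/0.017876 = -0.715.
p-value = P(Z > -0.715) ≈ 0.7626.

z = -0.715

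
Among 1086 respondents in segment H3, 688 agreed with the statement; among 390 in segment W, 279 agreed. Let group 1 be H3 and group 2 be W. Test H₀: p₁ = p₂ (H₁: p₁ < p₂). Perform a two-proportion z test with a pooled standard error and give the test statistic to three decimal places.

p̂₁ = 688/1086 = 0.633517, p̂₂ = 279/390 = 0.715385.
Pooled p̂ = (688+279)/(1086+390) = 967/1476 = 0.655149.
SE = √(0.225929 × 0.00348491) = 0.028060.
z = (0.633517 − 0.715385)/0.028060 = -0.081868/0.028060 = -2.918.

z = -2.918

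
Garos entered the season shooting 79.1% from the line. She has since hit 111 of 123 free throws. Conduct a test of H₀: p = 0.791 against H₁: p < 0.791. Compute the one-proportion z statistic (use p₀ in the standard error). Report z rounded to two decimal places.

z = 3.04

p̂ = 111/123 = 0.9024.
Under H₀, SE = √(0.791·0.209/123) = √(0.00134406) = 0.0367.
z = (0.9024 − 0.791)/0.0367 = 0.1114/0.0367 = 3.04.
p-value = P(Z < 3.040) ≈ 0.9988.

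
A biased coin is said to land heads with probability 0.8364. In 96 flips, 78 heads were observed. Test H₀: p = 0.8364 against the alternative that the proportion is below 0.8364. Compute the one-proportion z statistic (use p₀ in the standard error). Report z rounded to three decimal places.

z = -0.633

p̂ = 78/96 ≈ 0.81250.
SE = √(p₀(1−p₀)/n) = √(0.13684/96) = 0.03775.
z = (0.81250 − 0.8364)/0.03775 = -0.02390/0.03775 = -0.633.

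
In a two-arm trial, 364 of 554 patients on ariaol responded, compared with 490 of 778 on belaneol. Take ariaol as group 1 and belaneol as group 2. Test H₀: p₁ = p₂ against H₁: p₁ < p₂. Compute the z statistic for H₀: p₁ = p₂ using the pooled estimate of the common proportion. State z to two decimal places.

z = 1.02

p̂₁ = 364/554 = 0.6570, p̂₂ = 490/778 = 0.6298.
Pooled p̂ = (364+490)/(554+778) = 854/1332 = 0.6411.
SE = √(0.230079 × 0.0030904) = 0.0267.
z = (0.6570 − 0.6298)/0.0267 = 0.0272/0.0267 = 1.02.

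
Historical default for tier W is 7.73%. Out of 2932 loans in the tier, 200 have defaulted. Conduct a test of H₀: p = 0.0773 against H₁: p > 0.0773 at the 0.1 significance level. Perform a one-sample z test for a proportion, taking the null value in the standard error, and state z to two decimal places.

p̂ = 200/2932 = 0.06821.
Under H₀, SE = √(0.0773·0.9227/2932) = √(2.43263e-05) = 0.00493.
z = (0.06821 − 0.0773)/0.00493 = -0.00909/0.00493 = -1.84.
p-value = P(Z > -1.842) ≈ 0.9673, so at α = 0.1 we fail to reject H₀.

z = -1.84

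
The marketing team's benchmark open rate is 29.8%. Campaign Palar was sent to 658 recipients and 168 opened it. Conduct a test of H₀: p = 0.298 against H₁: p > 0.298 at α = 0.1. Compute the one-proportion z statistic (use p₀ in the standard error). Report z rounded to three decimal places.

p̂ = 168/658 ≈ 0.25532.
SE = √(p₀(1−p₀)/n) = √(0.2092/658) = 0.01783.
z = (0.25532 − 0.298)/0.01783 = -0.04268/0.01783 = -2.394.
p-value = P(Z > -2.394) ≈ 0.9917, so at α = 0.1 we fail to reject H₀.

z = -2.394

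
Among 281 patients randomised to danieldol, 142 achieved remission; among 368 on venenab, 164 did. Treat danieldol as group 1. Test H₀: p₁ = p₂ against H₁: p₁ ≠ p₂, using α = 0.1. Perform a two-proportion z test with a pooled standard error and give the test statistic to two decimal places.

z = 1.51

p̂₁ = 142/281 ≈ 0.5053, p̂₂ = 164/368 ≈ 0.4457.
Pooled p̂ = (142+164)/(281+368) = 306/649 = 0.4715.
SE = √(p̂(1−p̂)(1/n₁+1/n₂)) = √(0.4715·0.5285·0.00627611) = √(0.00156393) = 0.0395.
z = (0.5053 − 0.4457)/0.0395 = 0.0596/0.0395 = 1.51.
p-value = 2·P(Z > 1.509) ≈ 0.1312; since p > α = 0.1, fail to reject H₀.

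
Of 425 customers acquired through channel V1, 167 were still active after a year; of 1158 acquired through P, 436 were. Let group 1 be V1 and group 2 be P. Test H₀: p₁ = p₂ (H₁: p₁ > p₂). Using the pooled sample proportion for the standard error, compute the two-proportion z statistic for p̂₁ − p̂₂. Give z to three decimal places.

z = 0.597

p̂₁ = 167/425 = 0.39294, p̂₂ = 436/1158 = 0.37651.
Pooled p̂ = (167+436)/(425+1158) = 603/1583 = 0.38092.
SE = √(0.235821 × 0.0032165) = 0.02754.
z = (0.39294 − 0.37651)/0.02754 = 0.01643/0.02754 = 0.597.
p-value = P(Z > 0.597) ≈ 0.2754.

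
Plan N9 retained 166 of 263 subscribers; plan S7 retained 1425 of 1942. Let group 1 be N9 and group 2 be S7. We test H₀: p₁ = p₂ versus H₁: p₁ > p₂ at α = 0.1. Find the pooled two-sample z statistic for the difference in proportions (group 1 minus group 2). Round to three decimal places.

p̂₁ = 166/263 ≈ 0.63118, p̂₂ = 1425/1942 ≈ 0.73378.
Pooled p̂ = (166+1425)/(263+1942) = 1591/2205 = 0.72154.
SE = √(p̂(1−p̂)(1/n₁+1/n₂)) = √(0.72154·0.27846·0.00431721) = √(0.000867411) = 0.02945.
z = (0.63118 − 0.73378)/0.02945 = -0.10260/0.02945 = -3.484.
p-value = P(Z > -3.484) ≈ 0.9998; since p > α = 0.1, fail to reject H₀.

z = -3.484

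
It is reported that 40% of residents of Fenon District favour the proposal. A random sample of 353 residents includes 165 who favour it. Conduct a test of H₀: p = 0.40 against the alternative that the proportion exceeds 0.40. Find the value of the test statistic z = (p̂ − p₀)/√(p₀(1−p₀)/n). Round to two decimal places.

z = 2.59

p̂ = 165/353 ≈ 0.46742.
Under H₀, SE = √(0.4·0.6/353) = √(0.000679887) = 0.02607.
z = (0.46742 − 0.4)/0.02607 = 0.06742/0.02607 = 2.59.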